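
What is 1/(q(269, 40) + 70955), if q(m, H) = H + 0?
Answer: 1/70995 ≈ 1.4085e-5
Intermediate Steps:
q(m, H) = H
1/(q(269, 40) + 70955) = 1/(40 + 70955) = 1/70995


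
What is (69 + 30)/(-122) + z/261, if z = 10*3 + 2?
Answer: -21935/31842 ≈ -0.68887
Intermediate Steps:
z = 32 (z = 30 + 2 = 32)
(69 + 30)/(-122) + z/261 = (69 + 30)/(-122) + 32/261 = 99*(-1/122) + 32*(1/261) = -99/122 + 32/261 = -21935/31842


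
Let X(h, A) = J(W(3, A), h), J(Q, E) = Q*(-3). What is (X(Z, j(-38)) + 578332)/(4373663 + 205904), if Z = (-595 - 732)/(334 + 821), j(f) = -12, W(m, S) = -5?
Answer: 578347/4579567 ≈ 0.12629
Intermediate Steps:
J(Q, E) = -3*Q
Z = -1327/1155 ≈ -1.1489
X(h, A) = 15 (X(h, A) = -3*(-5) = 15)
(X(Z, j(-38)) + 578332)/(4373663 + 205904) = (15 + 578332)/(4373663 + 205904) = 578347/4579567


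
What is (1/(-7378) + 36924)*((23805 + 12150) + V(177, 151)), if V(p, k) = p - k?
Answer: 9802133675851/7378 ≈ 1.3286e+9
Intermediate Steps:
(1/(-7378) + 36924)*((23805 + 12150) + V(177, 151)) = (1/(-7378) + 36924)*((23805 + 12150) + (177 - 1*151)) = (-1/7378 + 36924)*(35955 + (177 - 151)) = 272425271*(35955 + 26)/7378 = (272425271/7378)*35981 = 9802133675851/7378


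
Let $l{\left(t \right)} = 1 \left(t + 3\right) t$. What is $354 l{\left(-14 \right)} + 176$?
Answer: $54692$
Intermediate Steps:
$l{\left(t \right)} = t \left(3 + t\right)$ ($l{\left(t \right)} = 1 \left(3 + t\right) t = \left(3 + t\right) t = t \left(3 + t\right)$)
$354 l{\left(-14 \right)} + 176 = 354 \left(- 14 \left(3 - 14\right)\right) + 176 = 354 \left(\left(-14\right) \left(-11\right)\right) + 176 = 354 \cdot 154 + 176 = 54516 + 176 = 54692$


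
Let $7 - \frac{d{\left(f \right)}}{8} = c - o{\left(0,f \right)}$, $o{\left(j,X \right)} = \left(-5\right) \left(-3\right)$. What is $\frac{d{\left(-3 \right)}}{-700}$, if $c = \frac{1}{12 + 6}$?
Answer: $- \frac{79}{315} \approx -0.25079$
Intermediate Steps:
$o{\left(j,X \right)} = 15$
$c = \frac{1}{18} \approx 0.055556$
$d{\left(f \right)} = \frac{1580}{9}$ ($d{\left(f \right)} = 56 - 8 \left(\frac{1}{18} - 15\right) = 56 - - \frac{1076}{9} = 56 + \frac{1076}{9} = \frac{1580}{9}$)
$\frac{d{\left(-3 \right)}}{-700} = \frac{1580}{9 \left(-700\right)} = \frac{1580}{9} \left(- \frac{1}{700}\right) = - \frac{79}{315}$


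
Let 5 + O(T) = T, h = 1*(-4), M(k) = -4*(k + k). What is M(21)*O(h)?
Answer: 1512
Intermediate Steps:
M(k) = -8*k
h = -4
O(T) = -5 + T
M(21)*O(h) = (-8*21)*(-5 - 4) = -168*(-9) = 1512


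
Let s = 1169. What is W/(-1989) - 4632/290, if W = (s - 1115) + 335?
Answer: -4662929/288405 ≈ -16.168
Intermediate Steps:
W = 389 (W = (1169 - 1115) + 335 = 54 + 335 = 389)
W/(-1989) - 4632/290 = 389/(-1989) - 4632/290 = 389*(-1/1989) - 4632*1/290 = -389/1989 - 2316/145 = -4662929/288405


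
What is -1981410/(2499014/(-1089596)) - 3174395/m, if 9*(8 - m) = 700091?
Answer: 755683951380857805/874678640633 ≈ 8.6396e+5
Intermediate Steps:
m = -700019/9 (m = 8 - ⅑*700091 = 8 - 700091/9 = -700019/9 ≈ -77780.)
-1981410/(2499014/(-1089596)) - 3174395/m = -1981410/(2499014/(-1089596)) - 3174395/(-700019/9) = -1981410/(2499014*(-1/1089596)) - 3174395*(-9/700019) = -1981410/(-1249507/544798) + 28569555/700019 = -1981410*(-544798/1249507) + 28569555/700019 = 1079468205180/1249507 + 28569555/700019 = 755683951380857805/874678640633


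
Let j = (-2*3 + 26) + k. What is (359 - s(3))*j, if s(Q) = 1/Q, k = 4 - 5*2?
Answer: 15064/3 ≈ 5021.3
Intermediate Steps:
k = -6 (k = 4 - 10 = -6)
j = 14 (j = (-2*3 + 26) - 6 = (-6 + 26) - 6 = 20 - 6 = 14)
(359 - s(3))*j = (359 - 1/3)*14 = (1076/3)*14 = 15064/3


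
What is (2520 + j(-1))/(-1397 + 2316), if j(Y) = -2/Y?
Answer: 2522/919 ≈ 2.7443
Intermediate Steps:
(2520 + j(-1))/(-1397 + 2316) = (2520 - 2/(-1))/(-1397 + 2316) = (2520 - 2*(-1))/919 = (2520 + 2)*(1/919) = 2522*(1/919) = 2522/919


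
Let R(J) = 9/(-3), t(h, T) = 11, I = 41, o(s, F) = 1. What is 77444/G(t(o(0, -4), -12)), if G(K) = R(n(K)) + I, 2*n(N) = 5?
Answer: 2038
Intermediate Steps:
n(N) = 5/2 (n(N) = (1/2)*5 = 5/2)
R(J) = -3 (R(J) = 9*(-1/3) = -3)
G(K) = 38 (G(K) = -3 + 41 = 38)
77444/G(t(o(0, -4), -12)) = 77444/38 = 77444*(1/38) = 2038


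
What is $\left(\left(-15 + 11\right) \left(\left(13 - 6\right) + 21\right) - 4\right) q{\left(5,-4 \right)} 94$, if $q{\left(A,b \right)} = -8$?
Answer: $87232$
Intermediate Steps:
$\left(\left(-15 + 11\right) \left(\left(13 - 6\right) + 21\right) - 4\right) q{\left(5,-4 \right)} 94 = \left(\left(-15 + 11\right) \left(\left(13 - 6\right) + 21\right) - 4\right) \left(-8\right) 94 = \left(- 4 \left(\left(13 - 6\right) + 21\right) - 4\right) \left(-8\right) 94 = \left(- 4 \left(7 + 21\right) - 4\right) \left(-8\right) 94 = \left(\left(-4\right) 28 - 4\right) \left(-8\right) 94 = \left(-112 - 4\right) \left(-8\right) 94 = \left(-116\right) \left(-8\right) 94 = 928 \cdot 94 = 87232$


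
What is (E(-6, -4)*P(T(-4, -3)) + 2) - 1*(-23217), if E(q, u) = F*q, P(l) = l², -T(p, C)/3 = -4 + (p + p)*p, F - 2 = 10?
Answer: -484813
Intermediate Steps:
F = 12 (F = 2 + 10 = 12)
T(p, C) = 12 - 6*p² (T(p, C) = -3*(-4 + (p + p)*p) = -3*(-4 + (2*p)*p) = -3*(-4 + 2*p²) = 12 - 6*p²)
E(q, u) = 12*q
(E(-6, -4)*P(T(-4, -3)) + 2) - 1*(-23217) = ((12*(-6))*(12 - 6*(-4)²)² + 2) - 1*(-23217) = (-72*(12 - 6*16)² + 2) + 23217 = (-72*(12 - 96)² + 2) + 23217 = (-72*(-84)² + 2) + 23217 = (-72*7056 + 2) + 23217 = (-508032 + 2) + 23217 = -508030 + 23217 = -484813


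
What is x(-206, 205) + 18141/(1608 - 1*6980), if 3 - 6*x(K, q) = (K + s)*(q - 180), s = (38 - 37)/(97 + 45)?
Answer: 489405205/572118 ≈ 855.43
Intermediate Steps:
s = 1/142 ≈ 0.0070423
x(K, q) = 1/2 - (-180 + q)*(1/142 + K)/6 (x(K, q) = 1/2 - (K + 1/142)*(q - 180)/6 = 1/2 - (1/142 + K)*(-180 + q)/6 = 1/2 - (-180 + q)*(1/142 + K)/6)
x(-206, 205) + 18141/(1608 - 1*6980) = (101/142 + 30*(-206) - 1/852*205 - 1/6*(-206)*205) + 18141/(1608 - 1*6980) = (101/142 - 6180 - 205/852 + 21115/3) + 18141/(1608 - 6980) = 731701/852 + 18141/(-5372) = 731701/852 + 18141*(-1/5372) = 731701/852 - 18141/5372 = 489405205/572118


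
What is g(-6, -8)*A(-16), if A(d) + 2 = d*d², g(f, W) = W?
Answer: 32784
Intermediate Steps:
A(d) = -2 + d³ (A(d) = -2 + d*d² = -2 + d³)
g(-6, -8)*A(-16) = -8*(-2 + (-16)³) = -8*(-2 - 4096) = -8*(-4098) = 32784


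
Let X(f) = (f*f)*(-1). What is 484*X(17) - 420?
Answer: -140296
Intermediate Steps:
X(f) = -f² (X(f) = f²*(-1) = -f²)
484*X(17) - 420 = 484*(-1*17²) - 420 = 484*(-1*289) - 420 = 484*(-289) - 420 = -139876 - 420 = -140296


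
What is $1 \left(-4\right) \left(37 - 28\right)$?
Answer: $-36$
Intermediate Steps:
$1 \left(-4\right) \left(37 - 28\right) = \left(-4\right) 9 = -36$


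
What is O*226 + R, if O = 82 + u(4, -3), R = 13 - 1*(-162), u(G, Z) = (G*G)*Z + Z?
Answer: 7181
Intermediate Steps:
u(G, Z) = Z + Z*G² (u(G, Z) = G²*Z + Z = Z*G² + Z = Z + Z*G²)
R = 175 (R = 13 + 162 = 175)
O = 31 (O = 82 - 3*(1 + 4²) = 82 - 3*(1 + 16) = 82 - 3*17 = 82 - 51 = 31)
O*226 + R = 31*226 + 175 = 7006 + 175 = 7181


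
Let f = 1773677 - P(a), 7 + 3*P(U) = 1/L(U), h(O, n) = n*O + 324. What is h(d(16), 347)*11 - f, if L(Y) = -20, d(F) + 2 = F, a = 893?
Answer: -34333547/20 ≈ -1.7167e+6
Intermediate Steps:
d(F) = -2 + F
h(O, n) = 324 + O*n (h(O, n) = O*n + 324 = 324 + O*n)
P(U) = -47/20 (P(U) = -7/3 + (⅓)/(-20) = -7/3 + (⅓)*(-1/20) = -7/3 - 1/60 = -47/20)
f = 35473587/20 (f = 1773677 - 1*(-47/20) = 1773677 + 47/20 = 35473587/20 ≈ 1.7737e+6)
h(d(16), 347)*11 - f = (324 + (-2 + 16)*347)*11 - 1*35473587/20 = (324 + 14*347)*11 - 35473587/20 = (324 + 4858)*11 - 35473587/20 = 5182*11 - 35473587/20 = 57002 - 35473587/20 = -34333547/20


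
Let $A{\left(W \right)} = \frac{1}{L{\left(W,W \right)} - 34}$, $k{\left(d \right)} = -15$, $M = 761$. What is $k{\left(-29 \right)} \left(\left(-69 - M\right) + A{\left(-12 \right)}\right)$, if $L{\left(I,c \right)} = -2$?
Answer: $\frac{149405}{12} \approx 12450.0$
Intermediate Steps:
$A{\left(W \right)} = - \frac{1}{36}$ ($A{\left(W \right)} = \frac{1}{-2 - 34} = \frac{1}{-36} = - \frac{1}{36}$)
$k{\left(-29 \right)} \left(\left(-69 - M\right) + A{\left(-12 \right)}\right) = - 15 \left(\left(-69 - 761\right) - \frac{1}{36}\right) = - 15 \left(-830 - \frac{1}{36}\right) = \left(-15\right) \left(- \frac{29881}{36}\right) = \frac{149405}{12}$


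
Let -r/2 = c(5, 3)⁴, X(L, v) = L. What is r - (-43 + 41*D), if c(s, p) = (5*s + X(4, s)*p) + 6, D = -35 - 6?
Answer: -6835878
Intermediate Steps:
D = -41
c(s, p) = 6 + 4*p + 5*s (c(s, p) = (5*s + 4*p) + 6 = (4*p + 5*s) + 6 = 6 + 4*p + 5*s)
r = -6837602 (r = -2*(6 + 4*3 + 5*5)⁴ = -2*(6 + 12 + 25)⁴ = -2*43⁴ = -2*3418801 = -6837602)
r - (-43 + 41*D) = -6837602 - (-43 + 41*(-41)) = -6837602 - (-43 - 1681) = -6837602 - 1*(-1724) = -6837602 + 1724 = -6835878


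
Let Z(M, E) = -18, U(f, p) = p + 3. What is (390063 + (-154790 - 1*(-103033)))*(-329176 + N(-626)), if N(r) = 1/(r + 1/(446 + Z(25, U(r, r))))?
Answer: -29836944552445480/267927 ≈ -1.1136e+11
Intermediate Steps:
U(f, p) = 3 + p
N(r) = 1/(1/428 + r) (N(r) = 1/(r + 1/(446 - 18)) = 1/(r + 1/428) = 1/(1/428 + r))
(390063 + (-154790 - 1*(-103033)))*(-329176 + N(-626)) = (390063 + (-154790 - 1*(-103033)))*(-329176 + 428/(1 + 428*(-626))) = (390063 + (-154790 + 103033))*(-329176 + 428/(1 - 267928)) = (390063 - 51757)*(-329176 + 428/(-267927)) = 338306*(-329176 + 428*(-1/267927)) = 338306*(-329176 - 428/267927) = 338306*(-88195138580/267927) = -29836944552445480/267927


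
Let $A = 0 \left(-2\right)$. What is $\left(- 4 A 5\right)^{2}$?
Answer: $0$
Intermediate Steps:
$A = 0$
$\left(- 4 A 5\right)^{2} = \left(\left(-4\right) 0 \cdot 5\right)^{2} = \left(0 \cdot 5\right)^{2} = 0^{2} = 0$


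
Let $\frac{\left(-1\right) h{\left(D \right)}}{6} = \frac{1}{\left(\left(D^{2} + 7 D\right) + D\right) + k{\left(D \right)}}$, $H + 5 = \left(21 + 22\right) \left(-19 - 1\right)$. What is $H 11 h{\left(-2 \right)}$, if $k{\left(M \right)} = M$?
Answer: $- \frac{28545}{7} \approx -4077.9$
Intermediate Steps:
$H = -865$ ($H = -5 + \left(21 + 22\right) \left(-19 - 1\right) = -5 + 43 \left(-20\right) = -5 - 860 = -865$)
$h{\left(D \right)} = - \frac{6}{D^{2} + 9 D}$ ($h{\left(D \right)} = - \frac{6}{\left(\left(D^{2} + 7 D\right) + D\right) + D} = - \frac{6}{\left(D^{2} + 8 D\right) + D} = - \frac{6}{D^{2} + 9 D}$)
$H 11 h{\left(-2 \right)} = \left(-865\right) 11 \left(- \frac{6}{\left(-2\right) \left(9 - 2\right)}\right) = - 9515 \left(\left(-6\right) \left(- \frac{1}{2}\right) \frac{1}{7}\right) = \left(-9515\right) \frac{3}{7} = - \frac{28545}{7}$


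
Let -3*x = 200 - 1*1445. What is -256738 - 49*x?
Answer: -277073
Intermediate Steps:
x = 415 (x = -(200 - 1*1445)/3 = -(200 - 1445)/3 = -1/3*(-1245) = 415)
-256738 - 49*x = -256738 - 49*415 = -256738 - 20335 = -277073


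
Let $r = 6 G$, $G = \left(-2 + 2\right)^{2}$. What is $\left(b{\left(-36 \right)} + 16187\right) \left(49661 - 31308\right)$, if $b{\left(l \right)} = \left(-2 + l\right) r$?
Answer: $297080011$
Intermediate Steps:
$G = 0$ ($G = 0^{2} = 0$)
$r = 0$ ($r = 6 \cdot 0 = 0$)
$b{\left(l \right)} = 0$ ($b{\left(l \right)} = \left(-2 + l\right) 0 = 0$)
$\left(b{\left(-36 \right)} + 16187\right) \left(49661 - 31308\right) = \left(0 + 16187\right) \left(49661 - 31308\right) = 16187 \cdot 18353 = 297080011$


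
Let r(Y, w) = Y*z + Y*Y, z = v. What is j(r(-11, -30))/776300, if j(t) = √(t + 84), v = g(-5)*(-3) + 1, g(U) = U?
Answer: √29/776300 ≈ 6.9370e-6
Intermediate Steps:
v = 16 (v = -5*(-3) + 1 = 15 + 1 = 16)
z = 16
r(Y, w) = Y² + 16*Y (r(Y, w) = Y*16 + Y*Y = 16*Y + Y² = Y² + 16*Y)
j(t) = √(84 + t)
j(r(-11, -30))/776300 = √(84 - 11*(16 - 11))/776300 = √(84 - 11*5)*(1/776300) = √(84 - 55)*(1/776300) = √29*(1/776300) = √29/776300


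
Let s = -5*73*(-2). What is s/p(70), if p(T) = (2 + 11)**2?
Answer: 730/169 ≈ 4.3195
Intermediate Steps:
p(T) = 169 (p(T) = 13**2 = 169)
s = 730 (s = -365*(-2) = 730)
s/p(70) = 730/169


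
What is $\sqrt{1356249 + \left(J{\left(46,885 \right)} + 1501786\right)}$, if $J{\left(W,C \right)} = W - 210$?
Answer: $\sqrt{2857871} \approx 1690.5$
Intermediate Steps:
$J{\left(W,C \right)} = -210 + W$ ($J{\left(W,C \right)} = W - 210 = -210 + W$)
$\sqrt{1356249 + \left(J{\left(46,885 \right)} + 1501786\right)} = \sqrt{1356249 + \left(\left(-210 + 46\right) + 1501786\right)} = \sqrt{1356249 + \left(-164 + 1501786\right)} = \sqrt{1356249 + 1501622} = \sqrt{2857871}$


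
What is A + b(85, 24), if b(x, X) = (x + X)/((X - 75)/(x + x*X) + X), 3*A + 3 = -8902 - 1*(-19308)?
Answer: 10406222/2997 ≈ 3472.2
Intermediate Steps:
A = 10403/3 (A = -1 + (-8902 - 1*(-19308))/3 = -1 + (-8902 + 19308)/3 = -1 + (⅓)*10406 = -1 + 10406/3 = 10403/3 ≈ 3467.7)
b(x, X) = (X + x)/(X + (-75 + X)/(x + X*x)) (b(x, X) = (X + x)/((-75 + X)/(x + X*x) + X) = (X + x)/(X + (-75 + X)/(x + X*x)))
A + b(85, 24) = 10403/3 + 85*(24 + 85 + 24² + 24*85)/(-75 + 24 + 24*85 + 85*24²) = 10403/3 + 85*(24 + 85 + 576 + 2040)/(-75 + 24 + 2040 + 85*576) = 10403/3 + 85*2725/(-75 + 24 + 2040 + 48960) = 10403/3 + 85*2725/50949 = 10403/3 + 85*(1/50949)*2725 = 10403/3 + 13625/2997 = 10406222/2997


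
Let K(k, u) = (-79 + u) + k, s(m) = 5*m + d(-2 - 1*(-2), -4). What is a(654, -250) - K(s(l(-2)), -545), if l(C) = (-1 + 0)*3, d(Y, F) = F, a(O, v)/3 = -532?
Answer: -953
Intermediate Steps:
a(O, v) = -1596 (a(O, v) = 3*(-532) = -1596)
l(C) = -3 (l(C) = -1*3 = -3)
s(m) = -4 + 5*m (s(m) = 5*m - 4 = -4 + 5*m)
K(k, u) = -79 + k + u
a(654, -250) - K(s(l(-2)), -545) = -1596 - (-79 + (-4 + 5*(-3)) - 545) = -1596 - (-79 + (-4 - 15) - 545) = -1596 - (-79 - 19 - 545) = -1596 - 1*(-643) = -1596 + 643 = -953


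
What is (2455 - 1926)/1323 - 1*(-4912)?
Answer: 6499105/1323 ≈ 4912.4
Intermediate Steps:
(2455 - 1926)/1323 - 1*(-4912) = 529*(1/1323) + 4912 = 529/1323 + 4912 = 6499105/1323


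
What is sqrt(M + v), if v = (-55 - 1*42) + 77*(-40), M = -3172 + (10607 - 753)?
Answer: sqrt(3505) ≈ 59.203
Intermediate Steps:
M = 6682 (M = -3172 + 9854 = 6682)
v = -3177 (v = (-55 - 42) - 3080 = -97 - 3080 = -3177)
sqrt(M + v) = sqrt(6682 - 3177) = sqrt(3505)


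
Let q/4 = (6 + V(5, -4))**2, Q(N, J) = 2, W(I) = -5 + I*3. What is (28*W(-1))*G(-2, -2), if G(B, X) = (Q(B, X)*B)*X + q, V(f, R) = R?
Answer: -5376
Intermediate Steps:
W(I) = -5 + 3*I
q = 16 (q = 4*(6 - 4)**2 = 4*2**2 = 4*4 = 16)
G(B, X) = 16 + 2*B*X (G(B, X) = (2*B)*X + 16 = 2*B*X + 16 = 16 + 2*B*X)
(28*W(-1))*G(-2, -2) = (28*(-5 + 3*(-1)))*(16 + 2*(-2)*(-2)) = (28*(-5 - 3))*(16 + 8) = (28*(-8))*24 = -224*24 = -5376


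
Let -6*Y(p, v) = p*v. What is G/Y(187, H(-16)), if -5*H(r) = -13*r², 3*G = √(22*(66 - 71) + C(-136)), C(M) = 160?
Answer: -25*√2/311168 ≈ -0.00011362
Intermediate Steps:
G = 5*√2/3 (G = √(22*(66 - 71) + 160)/3 = √(22*(-5) + 160)/3 = √(-110 + 160)/3 = √50/3 = (5*√2)/3 = 5*√2/3 ≈ 2.3570)
H(r) = 13*r²/5 (H(r) = -(-13)*r²/5 = 13*r²/5)
Y(p, v) = -p*v/6
G/Y(187, H(-16)) = (5*√2/3)/((-⅙*187*(13/5)*(-16)²)) = (5*√2/3)/((-⅙*187*(13/5)*256)) = (5*√2/3)/((-⅙*187*3328/5)) = (5*√2/3)/(-311168/15) = (5*√2/3)*(-15/311168) = -25*√2/311168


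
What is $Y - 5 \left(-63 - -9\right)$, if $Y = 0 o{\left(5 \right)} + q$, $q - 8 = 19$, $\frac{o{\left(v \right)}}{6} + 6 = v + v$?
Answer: $297$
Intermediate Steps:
$o{\left(v \right)} = -36 + 12 v$ ($o{\left(v \right)} = -36 + 6 \left(v + v\right) = -36 + 6 \cdot 2 v = -36 + 12 v$)
$q = 27$ ($q = 8 + 19 = 27$)
$Y = 27$ ($Y = 0 \left(-36 + 12 \cdot 5\right) + 27 = 0 \left(-36 + 60\right) + 27 = 0 \cdot 24 + 27 = 0 + 27 = 27$)
$Y - 5 \left(-63 - -9\right) = 27 - 5 \left(-63 - -9\right) = 27 - 5 \left(-63 + 9\right) = 27 - -270 = 27 + 270 = 297$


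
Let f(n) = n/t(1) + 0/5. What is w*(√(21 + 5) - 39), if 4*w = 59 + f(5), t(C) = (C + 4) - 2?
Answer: -1183/2 + 91*√26/6 ≈ -514.17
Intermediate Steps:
t(C) = 2 + C (t(C) = (4 + C) - 2 = 2 + C)
f(n) = n/3 (f(n) = n/(2 + 1) + 0/5 = n/3 + 0*(⅕) = n*(⅓) + 0 = n/3 + 0 = n/3)
w = 91/6 (w = (59 + (⅓)*5)/4 = (59 + 5/3)/4 = (¼)*(182/3) = 91/6 ≈ 15.167)
w*(√(21 + 5) - 39) = 91*(√(21 + 5) - 39)/6 = 91*(√26 - 39)/6 = 91*(-39 + √26)/6 = -1183/2 + 91*√26/6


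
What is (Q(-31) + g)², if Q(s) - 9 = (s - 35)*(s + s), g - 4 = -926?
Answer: 10106041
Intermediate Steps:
g = -922 (g = 4 - 926 = -922)
Q(s) = 9 + 2*s*(-35 + s) (Q(s) = 9 + (s - 35)*(s + s) = 9 + (-35 + s)*(2*s) = 9 + 2*s*(-35 + s))
(Q(-31) + g)² = ((9 - 70*(-31) + 2*(-31)²) - 922)² = ((9 + 2170 + 2*961) - 922)² = ((9 + 2170 + 1922) - 922)² = (4101 - 922)² = 3179² = 10106041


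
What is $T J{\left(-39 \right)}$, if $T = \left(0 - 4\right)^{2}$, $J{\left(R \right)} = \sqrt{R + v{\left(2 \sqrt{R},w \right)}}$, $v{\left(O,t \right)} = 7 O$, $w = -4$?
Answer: $16 \sqrt{-39 + 14 i \sqrt{39}} \approx 85.217 + 131.32 i$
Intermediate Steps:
$J{\left(R \right)} = \sqrt{R + 14 \sqrt{R}}$ ($J{\left(R \right)} = \sqrt{R + 7 \cdot 2 \sqrt{R}} = \sqrt{R + 14 \sqrt{R}}$)
$T = 16$ ($T = \left(-4\right)^{2} = 16$)
$T J{\left(-39 \right)} = 16 \sqrt{-39 + 14 \sqrt{-39}} = 16 \sqrt{-39 + 14 i \sqrt{39}}$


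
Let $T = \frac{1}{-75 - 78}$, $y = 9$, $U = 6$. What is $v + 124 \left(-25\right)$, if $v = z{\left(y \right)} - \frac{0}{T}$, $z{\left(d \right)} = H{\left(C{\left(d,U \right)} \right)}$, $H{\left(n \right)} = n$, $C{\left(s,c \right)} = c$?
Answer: $-3094$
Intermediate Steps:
$z{\left(d \right)} = 6$
$T = - \frac{1}{153}$ ($T = \frac{1}{-153} = - \frac{1}{153} \approx -0.0065359$)
$v = 6$ ($v = 6 - \frac{0}{- \frac{1}{153}} = 6 - 0 \left(-153\right) = 6 - 0 = 6 + 0 = 6$)
$v + 124 \left(-25\right) = 6 + 124 \left(-25\right) = 6 - 3100 = -3094$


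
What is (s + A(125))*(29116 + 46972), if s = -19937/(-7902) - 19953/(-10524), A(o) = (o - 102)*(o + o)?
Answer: 1517135154490178/3465027 ≈ 4.3784e+8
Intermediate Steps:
A(o) = 2*o*(-102 + o) (A(o) = (-102 + o)*(2*o) = 2*o*(-102 + o))
s = 61247599/13860108 (s = -19937*(-1/7902) - 19953*(-1/10524) = 19937/7902 + 6651/3508 = 61247599/13860108 ≈ 4.4190)
(s + A(125))*(29116 + 46972) = (61247599/13860108 + 2*125*(-102 + 125))*(29116 + 46972) = (61247599/13860108 + 2*125*23)*76088 = (61247599/13860108 + 5750)*76088 = (79756868599/13860108)*76088 = 1517135154490178/3465027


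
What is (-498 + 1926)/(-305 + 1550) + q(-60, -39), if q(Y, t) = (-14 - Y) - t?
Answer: 35751/415 ≈ 86.147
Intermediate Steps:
q(Y, t) = -14 - Y - t
(-498 + 1926)/(-305 + 1550) + q(-60, -39) = (-498 + 1926)/(-305 + 1550) + (-14 - 1*(-60) - 1*(-39)) = 1428/1245 + (-14 + 60 + 39) = 1428*(1/1245) + 85 = 476/415 + 85 = 35751/415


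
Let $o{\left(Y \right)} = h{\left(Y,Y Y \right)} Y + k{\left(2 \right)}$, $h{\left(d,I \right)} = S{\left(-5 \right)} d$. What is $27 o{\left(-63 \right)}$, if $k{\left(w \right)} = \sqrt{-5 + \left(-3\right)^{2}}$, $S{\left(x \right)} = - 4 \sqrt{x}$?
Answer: $54 - 428652 i \sqrt{5} \approx 54.0 - 9.585 \cdot 10^{5} i$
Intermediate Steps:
$h{\left(d,I \right)} = - 4 i d \sqrt{5}$ ($h{\left(d,I \right)} = - 4 \sqrt{-5} d = - 4 i \sqrt{5} d = - 4 i d \sqrt{5}$)
$k{\left(w \right)} = 2$ ($k{\left(w \right)} = \sqrt{-5 + 9} = \sqrt{4} = 2$)
$o{\left(Y \right)} = 2 - 4 i \sqrt{5} Y^{2}$ ($o{\left(Y \right)} = - 4 i Y \sqrt{5} Y + 2 = - 4 i \sqrt{5} Y^{2} + 2 = 2 - 4 i \sqrt{5} Y^{2}$)
$27 o{\left(-63 \right)} = 27 \left(2 - 4 i \sqrt{5} \left(-63\right)^{2}\right) = 27 \left(2 - 4 i \sqrt{5} \cdot 3969\right) = 27 \left(2 - 15876 i \sqrt{5}\right) = 54 - 428652 i \sqrt{5}$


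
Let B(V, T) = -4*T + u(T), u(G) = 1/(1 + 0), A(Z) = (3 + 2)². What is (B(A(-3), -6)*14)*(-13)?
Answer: -4550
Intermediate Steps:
A(Z) = 25 (A(Z) = 5² = 25)
u(G) = 1 (u(G) = 1/1 = 1)
B(V, T) = 1 - 4*T (B(V, T) = -4*T + 1 = 1 - 4*T)
(B(A(-3), -6)*14)*(-13) = ((1 - 4*(-6))*14)*(-13) = ((1 + 24)*14)*(-13) = (25*14)*(-13) = 350*(-13) = -4550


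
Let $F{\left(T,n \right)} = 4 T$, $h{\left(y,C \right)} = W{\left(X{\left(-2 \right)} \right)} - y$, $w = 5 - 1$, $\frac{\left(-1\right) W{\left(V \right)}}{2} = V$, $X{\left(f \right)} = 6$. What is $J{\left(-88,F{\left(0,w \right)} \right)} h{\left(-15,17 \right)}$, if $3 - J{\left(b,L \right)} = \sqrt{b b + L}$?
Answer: $-255$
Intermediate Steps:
$W{\left(V \right)} = - 2 V$
$w = 4$ ($w = 5 - 1 = 4$)
$h{\left(y,C \right)} = -12 - y$ ($h{\left(y,C \right)} = \left(-2\right) 6 - y = -12 - y$)
$J{\left(b,L \right)} = 3 - \sqrt{L + b^{2}}$ ($J{\left(b,L \right)} = 3 - \sqrt{b b + L} = 3 - \sqrt{b^{2} + L} = 3 - \sqrt{L + b^{2}}$)
$J{\left(-88,F{\left(0,w \right)} \right)} h{\left(-15,17 \right)} = \left(3 - \sqrt{4 \cdot 0 + \left(-88\right)^{2}}\right) \left(-12 - -15\right) = \left(3 - \sqrt{0 + 7744}\right) \left(-12 + 15\right) = \left(3 - \sqrt{7744}\right) 3 = \left(3 - 88\right) 3 = \left(-85\right) 3 = -255$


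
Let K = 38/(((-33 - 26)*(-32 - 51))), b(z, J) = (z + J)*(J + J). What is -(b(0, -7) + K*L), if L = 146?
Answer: -485454/4897 ≈ -99.133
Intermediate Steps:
b(z, J) = 2*J*(J + z) (b(z, J) = (J + z)*(2*J) = 2*J*(J + z))
K = 38/4897 (K = 38/((-59*(-83))) = 38/4897 ≈ 0.0077599)
-(b(0, -7) + K*L) = -(2*(-7)*(-7 + 0) + (38/4897)*146) = -(2*(-7)*(-7) + 5548/4897) = -(98 + 5548/4897) = -1*485454/4897 = -485454/4897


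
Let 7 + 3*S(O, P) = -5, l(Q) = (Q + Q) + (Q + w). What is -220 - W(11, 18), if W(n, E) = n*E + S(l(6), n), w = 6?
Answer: -414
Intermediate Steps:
l(Q) = 6 + 3*Q (l(Q) = (Q + Q) + (Q + 6) = 2*Q + (6 + Q) = 6 + 3*Q)
S(O, P) = -4 (S(O, P) = -7/3 + (⅓)*(-5) = -7/3 - 5/3 = -4)
W(n, E) = -4 + E*n (W(n, E) = n*E - 4 = E*n - 4 = -4 + E*n)
-220 - W(11, 18) = -220 - (-4 + 18*11) = -220 - (-4 + 198) = -220 - 1*194 = -220 - 194 = -414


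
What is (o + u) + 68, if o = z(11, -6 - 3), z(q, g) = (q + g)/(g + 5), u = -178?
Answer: -221/2 ≈ -110.50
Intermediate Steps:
z(q, g) = (g + q)/(5 + g)
o = -½ (o = ((-6 - 3) + 11)/(5 + (-6 - 3)) = (-9 + 11)/(5 - 9) = 2/(-4) = -¼*2 = -½ ≈ -0.50000)
(o + u) + 68 = (-½ - 178) + 68 = -357/2 + 68 = -221/2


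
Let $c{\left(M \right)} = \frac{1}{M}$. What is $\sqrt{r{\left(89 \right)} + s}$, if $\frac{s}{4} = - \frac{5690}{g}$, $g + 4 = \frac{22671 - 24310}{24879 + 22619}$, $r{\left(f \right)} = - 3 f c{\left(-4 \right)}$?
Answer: $\frac{\sqrt{6929414014467}}{34842} \approx 75.552$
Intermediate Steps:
$r{\left(f \right)} = \frac{3 f}{4}$ ($r{\left(f \right)} = \frac{\left(-3\right) f}{-4} = - 3 f \left(- \frac{1}{4}\right) = \frac{3 f}{4}$)
$g = - \frac{17421}{4318}$ ($g = -4 + \frac{22671 - 24310}{24879 + 22619} = -4 - \frac{1639}{47498} = -4 - \frac{149}{4318} = - \frac{17421}{4318} \approx -4.0345$)
$s = \frac{98277680}{17421}$ ($s = 4 \left(- \frac{5690}{- \frac{17421}{4318}}\right) = 4 \left(\left(-5690\right) \left(- \frac{4318}{17421}\right)\right) = 4 \cdot \frac{24569420}{17421} = \frac{98277680}{17421} \approx 5641.3$)
$\sqrt{r{\left(89 \right)} + s} = \sqrt{\frac{3}{4} \cdot 89 + \frac{98277680}{17421}} = \sqrt{\frac{267}{4} + \frac{98277680}{17421}} = \sqrt{\frac{397762127}{69684}} = \frac{\sqrt{6929414014467}}{34842}$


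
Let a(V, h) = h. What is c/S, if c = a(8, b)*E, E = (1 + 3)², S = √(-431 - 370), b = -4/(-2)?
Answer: -32*I*√89/267 ≈ -1.1307*I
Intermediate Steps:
b = 2 (b = -4*(-½) = 2)
S = 3*I*√89 (S = √(-801) = 3*I*√89 ≈ 28.302*I)
E = 16 (E = 4² = 16)
c = 32 (c = 2*16 = 32)
c/S = 32/(3*I*√89) = -I*√89/267*32 = -32*I*√89/267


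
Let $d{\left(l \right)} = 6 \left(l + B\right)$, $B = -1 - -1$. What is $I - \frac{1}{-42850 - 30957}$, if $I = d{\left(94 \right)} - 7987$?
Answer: $- \frac{547869360}{73807} \approx -7423.0$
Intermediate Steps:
$B = 0$ ($B = -1 + 1 = 0$)
$d{\left(l \right)} = 6 l$ ($d{\left(l \right)} = 6 \left(l + 0\right) = 6 l$)
$I = -7423$ ($I = 6 \cdot 94 - 7987 = 564 - 7987 = -7423$)
$I - \frac{1}{-42850 - 30957} = -7423 - \frac{1}{-42850 - 30957} = -7423 - \frac{1}{-73807} = -7423 - - \frac{1}{73807} = -7423 + \frac{1}{73807} = - \frac{547869360}{73807}$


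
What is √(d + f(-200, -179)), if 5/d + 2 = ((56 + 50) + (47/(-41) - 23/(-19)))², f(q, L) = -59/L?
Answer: √492675317159527520769866/1221766593226 ≈ 0.57450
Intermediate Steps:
d = 3034205/6825511694 (d = 5/(-2 + ((56 + 50) + (47/(-41) - 23/(-19)))²) = 5/(-2 + (106 + (47*(-1/41) - 23*(-1/19)))²) = 5/(-2 + (106 + (-47/41 + 23/19))²) = 5/(-2 + (106 + 50/779)²) = 5/(-2 + (82624/779)²) = 5/(-2 + 6826725376/606841) = 5/(6825511694/606841) = 5*(606841/6825511694) = 3034205/6825511694 ≈ 0.00044454)
√(d + f(-200, -179)) = √(3034205/6825511694 - 59/(-179)) = √(3034205/6825511694 - 59*(-1/179)) = √(3034205/6825511694 + 59/179) = √(403248312641/1221766593226) = √492675317159527520769866/1221766593226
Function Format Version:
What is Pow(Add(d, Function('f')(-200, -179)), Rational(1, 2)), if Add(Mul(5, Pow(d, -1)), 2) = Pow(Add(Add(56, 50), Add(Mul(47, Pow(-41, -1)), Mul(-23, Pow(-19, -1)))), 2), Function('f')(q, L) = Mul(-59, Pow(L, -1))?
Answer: Mul(Rational(1, 1221766593226), Pow(492675317159527520769866, Rational(1, 2))) ≈ 0.57450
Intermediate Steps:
d = Rational(3034205, 6825511694) (d = Mul(5, Pow(Add(-2, Pow(Add(Add(56, 50), Add(Mul(47, Pow(-41, -1)), Mul(-23, Pow(-19, -1)))), 2)), -1)) = Mul(5, Pow(Add(-2, Pow(Add(106, Add(Mul(47, Rational(-1, 41)), Mul(-23, Rational(-1, 19)))), 2)), -1)) = Mul(5, Pow(Add(-2, Pow(Add(106, Add(Rational(-47, 41), Rational(23, 19))), 2)), -1)) = Mul(5, Pow(Add(-2, Pow(Add(106, Rational(50, 779)), 2)), -1)) = Mul(5, Pow(Add(-2, Pow(Rational(82624, 779), 2)), -1)) = Mul(5, Pow(Add(-2, Rational(6826725376, 606841)), -1)) = Mul(5, Pow(Rational(6825511694, 606841), -1)) = Mul(5, Rational(606841, 6825511694)) = Rational(3034205, 6825511694) ≈ 0.00044454)
Pow(Add(d, Function('f')(-200, -179)), Rational(1, 2)) = Pow(Add(Rational(3034205, 6825511694), Mul(-59, Pow(-179, -1))), Rational(1, 2)) = Pow(Add(Rational(3034205, 6825511694), Mul(-59, Rational(-1, 179))), Rational(1, 2)) = Pow(Add(Rational(3034205, 6825511694), Rational(59, 179)), Rational(1, 2)) = Pow(Rational(403248312641, 1221766593226), Rational(1, 2)) = Mul(Rational(1, 1221766593226), Pow(492675317159527520769866, Rational(1, 2)))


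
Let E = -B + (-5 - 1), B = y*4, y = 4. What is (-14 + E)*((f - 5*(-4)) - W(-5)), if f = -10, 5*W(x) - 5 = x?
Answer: -360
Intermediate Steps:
W(x) = 1 + x/5
B = 16 (B = 4*4 = 16)
E = -22 (E = -1*16 + (-5 - 1) = -16 - 6 = -22)
(-14 + E)*((f - 5*(-4)) - W(-5)) = (-14 - 22)*((-10 - 5*(-4)) - (1 + (⅕)*(-5))) = -36*((-10 - 1*(-20)) - (1 - 1)) = -36*((-10 + 20) - 1*0) = -36*(10 + 0) = -36*10 = -360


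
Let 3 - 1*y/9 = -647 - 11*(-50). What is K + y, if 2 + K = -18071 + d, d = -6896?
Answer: -24069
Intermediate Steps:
K = -24969 (K = -2 + (-18071 - 6896) = -2 - 24967 = -24969)
y = 900 (y = 27 - 9*(-647 - 11*(-50)) = 27 - 9*(-647 - 1*(-550)) = 27 - 9*(-647 + 550) = 27 - 9*(-97) = 27 + 873 = 900)
K + y = -24969 + 900 = -24069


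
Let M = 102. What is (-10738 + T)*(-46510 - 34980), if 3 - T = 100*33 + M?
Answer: 1152024130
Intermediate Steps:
T = -3399 (T = 3 - (100*33 + 102) = 3 - (3300 + 102) = 3 - 1*3402 = 3 - 3402 = -3399)
(-10738 + T)*(-46510 - 34980) = (-10738 - 3399)*(-46510 - 34980) = -14137*(-81490) = 1152024130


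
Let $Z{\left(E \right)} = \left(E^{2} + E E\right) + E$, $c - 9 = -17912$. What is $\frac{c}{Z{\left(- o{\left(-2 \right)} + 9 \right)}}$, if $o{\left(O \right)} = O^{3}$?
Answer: $- \frac{17903}{595} \approx -30.089$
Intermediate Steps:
$c = -17903$ ($c = 9 - 17912 = -17903$)
$Z{\left(E \right)} = E + 2 E^{2}$ ($Z{\left(E \right)} = \left(E^{2} + E^{2}\right) + E = 2 E^{2} + E = E + 2 E^{2}$)
$\frac{c}{Z{\left(- o{\left(-2 \right)} + 9 \right)}} = - \frac{17903}{\left(- \left(-2\right)^{3} + 9\right) \left(1 + 2 \left(- \left(-2\right)^{3} + 9\right)\right)} = - \frac{17903}{\left(\left(-1\right) \left(-8\right) + 9\right) \left(1 + 2 \left(\left(-1\right) \left(-8\right) + 9\right)\right)} = - \frac{17903}{\left(8 + 9\right) \left(1 + 2 \left(8 + 9\right)\right)} = - \frac{17903}{17 \left(1 + 2 \cdot 17\right)} = - \frac{17903}{17 \left(1 + 34\right)} = - \frac{17903}{17 \cdot 35} = - \frac{17903}{595}$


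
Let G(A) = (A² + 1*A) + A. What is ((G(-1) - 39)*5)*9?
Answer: -1800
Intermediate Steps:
G(A) = A² + 2*A (G(A) = (A² + A) + A = (A + A²) + A = A² + 2*A)
((G(-1) - 39)*5)*9 = ((-(2 - 1) - 39)*5)*9 = ((-1*1 - 39)*5)*9 = ((-1 - 39)*5)*9 = -40*5*9 = -200*9 = -1800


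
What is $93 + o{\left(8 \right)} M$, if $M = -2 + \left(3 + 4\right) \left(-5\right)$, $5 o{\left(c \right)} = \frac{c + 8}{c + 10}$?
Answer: $\frac{3889}{45} \approx 86.422$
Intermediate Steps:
$o{\left(c \right)} = \frac{8 + c}{5 \left(10 + c\right)}$ ($o{\left(c \right)} = \frac{\left(c + 8\right) \frac{1}{c + 10}}{5} = \frac{\left(8 + c\right) \frac{1}{10 + c}}{5} = \frac{\frac{1}{10 + c} \left(8 + c\right)}{5} = \frac{8 + c}{5 \left(10 + c\right)}$)
$M = -37$ ($M = -2 + 7 \left(-5\right) = -2 - 35 = -37$)
$93 + o{\left(8 \right)} M = 93 + \frac{8 + 8}{5 \left(10 + 8\right)} \left(-37\right) = 93 + \frac{1}{5} \cdot \frac{1}{18} \cdot 16 \left(-37\right) = 93 + \frac{8}{45} \left(-37\right) = 93 - \frac{296}{45} = \frac{3889}{45}$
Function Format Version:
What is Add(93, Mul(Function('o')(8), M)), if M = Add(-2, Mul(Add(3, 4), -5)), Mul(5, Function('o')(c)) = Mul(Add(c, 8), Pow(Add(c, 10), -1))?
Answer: Rational(3889, 45) ≈ 86.422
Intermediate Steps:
Function('o')(c) = Mul(Rational(1, 5), Pow(Add(10, c), -1), Add(8, c)) (Function('o')(c) = Mul(Rational(1, 5), Mul(Add(c, 8), Pow(Add(c, 10), -1))) = Mul(Rational(1, 5), Mul(Add(8, c), Pow(Add(10, c), -1))) = Mul(Rational(1, 5), Mul(Pow(Add(10, c), -1), Add(8, c))) = Mul(Rational(1, 5), Pow(Add(10, c), -1), Add(8, c)))
M = -37 (M = Add(-2, Mul(7, -5)) = Add(-2, -35) = -37)
Add(93, Mul(Function('o')(8), M)) = Add(93, Mul(Mul(Rational(1, 5), Pow(Add(10, 8), -1), Add(8, 8)), -37)) = Add(93, Mul(Mul(Rational(1, 5), Pow(18, -1), 16), -37)) = Add(93, Mul(Mul(Rational(1, 5), Rational(1, 18), 16), -37)) = Add(93, Mul(Rational(8, 45), -37)) = Add(93, Rational(-296, 45)) = Rational(3889, 45)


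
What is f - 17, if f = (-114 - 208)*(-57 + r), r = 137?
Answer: -25777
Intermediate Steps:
f = -25760 (f = (-114 - 208)*(-57 + 137) = -322*80 = -25760)
f - 17 = -25760 - 17 = -25777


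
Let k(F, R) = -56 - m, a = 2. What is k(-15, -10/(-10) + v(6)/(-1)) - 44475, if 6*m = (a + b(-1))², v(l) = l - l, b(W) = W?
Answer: -267187/6 ≈ -44531.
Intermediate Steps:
v(l) = 0
m = ⅙ (m = (2 - 1)²/6 = (⅙)*1² = (⅙)*1 = ⅙ ≈ 0.16667)
k(F, R) = -337/6 (k(F, R) = -56 - 1*⅙ = -56 - ⅙ = -337/6)
k(-15, -10/(-10) + v(6)/(-1)) - 44475 = -337/6 - 44475 = -267187/6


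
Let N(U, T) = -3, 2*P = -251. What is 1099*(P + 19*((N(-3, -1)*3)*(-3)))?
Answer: 851725/2 ≈ 4.2586e+5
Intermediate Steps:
P = -251/2 (P = (½)*(-251) = -251/2 ≈ -125.50)
1099*(P + 19*((N(-3, -1)*3)*(-3))) = 1099*(-251/2 + 19*(-3*3*(-3))) = 1099*(-251/2 + 19*(-9*(-3))) = 1099*(-251/2 + 19*27) = 1099*(-251/2 + 513) = 1099*(775/2) = 851725/2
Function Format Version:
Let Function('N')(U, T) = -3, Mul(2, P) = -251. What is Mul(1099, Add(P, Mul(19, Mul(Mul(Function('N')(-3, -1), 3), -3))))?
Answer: Rational(851725, 2) ≈ 4.2586e+5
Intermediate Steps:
P = Rational(-251, 2) (P = Mul(Rational(1, 2), -251) = Rational(-251, 2) ≈ -125.50)
Mul(1099, Add(P, Mul(19, Mul(Mul(Function('N')(-3, -1), 3), -3)))) = Mul(1099, Add(Rational(-251, 2), Mul(19, Mul(Mul(-3, 3), -3)))) = Mul(1099, Add(Rational(-251, 2), Mul(19, Mul(-9, -3)))) = Mul(1099, Add(Rational(-251, 2), Mul(19, 27))) = Mul(1099, Add(Rational(-251, 2), 513)) = Mul(1099, Rational(775, 2)) = Rational(851725, 2)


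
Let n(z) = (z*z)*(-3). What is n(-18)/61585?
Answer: -972/61585 ≈ -0.015783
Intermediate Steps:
n(z) = -3*z² (n(z) = z²*(-3) = -3*z²)
n(-18)/61585 = -3*(-18)²/61585 = -3*324*(1/61585) = -972*1/61585 = -972/61585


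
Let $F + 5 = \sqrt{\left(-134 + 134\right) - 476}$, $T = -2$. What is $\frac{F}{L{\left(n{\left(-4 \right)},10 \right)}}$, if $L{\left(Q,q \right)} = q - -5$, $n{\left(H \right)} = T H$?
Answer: $- \frac{1}{3} + \frac{2 i \sqrt{119}}{15} \approx -0.33333 + 1.4545 i$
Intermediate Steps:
$n{\left(H \right)} = - 2 H$
$L{\left(Q,q \right)} = 5 + q$ ($L{\left(Q,q \right)} = q + 5 = 5 + q$)
$F = -5 + 2 i \sqrt{119}$ ($F = -5 + \sqrt{\left(-134 + 134\right) - 476} = -5 + \sqrt{0 - 476} = -5 + \sqrt{-476} = -5 + 2 i \sqrt{119} \approx -5.0 + 21.817 i$)
$\frac{F}{L{\left(n{\left(-4 \right)},10 \right)}} = \frac{-5 + 2 i \sqrt{119}}{5 + 10} = \frac{-5 + 2 i \sqrt{119}}{15} = \left(-5 + 2 i \sqrt{119}\right) \frac{1}{15} = - \frac{1}{3} + \frac{2 i \sqrt{119}}{15}$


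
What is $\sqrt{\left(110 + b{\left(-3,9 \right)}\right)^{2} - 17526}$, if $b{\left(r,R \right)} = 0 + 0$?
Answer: $i \sqrt{5426} \approx 73.661 i$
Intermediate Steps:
$b{\left(r,R \right)} = 0$
$\sqrt{\left(110 + b{\left(-3,9 \right)}\right)^{2} - 17526} = \sqrt{\left(110 + 0\right)^{2} - 17526} = \sqrt{110^{2} - 17526} = \sqrt{12100 - 17526} = \sqrt{-5426} = i \sqrt{5426}$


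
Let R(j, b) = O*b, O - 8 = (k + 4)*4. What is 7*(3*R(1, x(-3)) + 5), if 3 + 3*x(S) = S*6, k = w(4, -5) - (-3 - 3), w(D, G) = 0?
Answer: -7021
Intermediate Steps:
k = 6 (k = 0 - (-3 - 3) = 0 - 1*(-6) = 0 + 6 = 6)
x(S) = -1 + 2*S (x(S) = -1 + (S*6)/3 = -1 + (6*S)/3 = -1 + 2*S)
O = 48 (O = 8 + (6 + 4)*4 = 8 + 10*4 = 8 + 40 = 48)
R(j, b) = 48*b
7*(3*R(1, x(-3)) + 5) = 7*(3*(48*(-1 + 2*(-3))) + 5) = 7*(3*(48*(-1 - 6)) + 5) = 7*(3*(48*(-7)) + 5) = 7*(3*(-336) + 5) = 7*(-1008 + 5) = 7*(-1003) = -7021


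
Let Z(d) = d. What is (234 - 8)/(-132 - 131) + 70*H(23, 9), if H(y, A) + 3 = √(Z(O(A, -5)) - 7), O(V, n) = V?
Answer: -55456/263 + 70*√2 ≈ -111.86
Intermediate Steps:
H(y, A) = -3 + √(-7 + A) (H(y, A) = -3 + √(A - 7) = -3 + √(-7 + A))
(234 - 8)/(-132 - 131) + 70*H(23, 9) = (234 - 8)/(-132 - 131) + 70*(-3 + √(-7 + 9)) = 226/(-263) + 70*(-3 + √2) = 226*(-1/263) + (-210 + 70*√2) = -226/263 + (-210 + 70*√2) = -55456/263 + 70*√2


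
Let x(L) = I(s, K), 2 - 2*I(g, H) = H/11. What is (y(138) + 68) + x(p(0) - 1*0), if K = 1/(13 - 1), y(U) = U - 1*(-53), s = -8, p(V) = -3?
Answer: 68639/264 ≈ 260.00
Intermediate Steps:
y(U) = 53 + U (y(U) = U + 53 = 53 + U)
K = 1/12 ≈ 0.083333
I(g, H) = 1 - H/22 (I(g, H) = 1 - H/(2*11) = 1 - H/22)
x(L) = 263/264 (x(L) = 1 - 1/22*1/12 = 1 - 1/264 = 263/264)
(y(138) + 68) + x(p(0) - 1*0) = ((53 + 138) + 68) + 263/264 = (191 + 68) + 263/264 = 259 + 263/264 = 68639/264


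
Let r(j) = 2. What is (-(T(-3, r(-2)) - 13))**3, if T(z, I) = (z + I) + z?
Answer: 4913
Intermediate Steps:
T(z, I) = I + 2*z (T(z, I) = (I + z) + z = I + 2*z)
(-(T(-3, r(-2)) - 13))**3 = (-((2 + 2*(-3)) - 13))**3 = (-((2 - 6) - 13))**3 = (-(-4 - 13))**3 = (-1*(-17))**3 = 17**3 = 4913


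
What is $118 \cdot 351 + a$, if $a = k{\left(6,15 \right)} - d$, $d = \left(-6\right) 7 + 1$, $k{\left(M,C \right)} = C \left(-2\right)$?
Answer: $41429$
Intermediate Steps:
$k{\left(M,C \right)} = - 2 C$
$d = -41$ ($d = -42 + 1 = -41$)
$a = 11$ ($a = \left(-2\right) 15 - -41 = -30 + 41 = 11$)
$118 \cdot 351 + a = 118 \cdot 351 + 11 = 41418 + 11 = 41429$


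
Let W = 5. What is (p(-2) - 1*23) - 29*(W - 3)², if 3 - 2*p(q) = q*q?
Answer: -279/2 ≈ -139.50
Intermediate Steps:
p(q) = 3/2 - q²/2 (p(q) = 3/2 - q*q/2 = 3/2 - q²/2)
(p(-2) - 1*23) - 29*(W - 3)² = ((3/2 - ½*(-2)²) - 1*23) - 29*(5 - 3)² = ((3/2 - ½*4) - 23) - 29*2² = ((3/2 - 2) - 23) - 29*4 = (-½ - 23) - 116 = -47/2 - 116 = -279/2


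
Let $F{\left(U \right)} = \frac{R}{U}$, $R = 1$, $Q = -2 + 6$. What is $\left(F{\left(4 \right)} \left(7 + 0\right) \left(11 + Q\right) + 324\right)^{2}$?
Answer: $\frac{1962801}{16} \approx 1.2268 \cdot 10^{5}$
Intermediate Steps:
$Q = 4$
$F{\left(U \right)} = \frac{1}{U}$ ($F{\left(U \right)} = 1 \frac{1}{U} = \frac{1}{U}$)
$\left(F{\left(4 \right)} \left(7 + 0\right) \left(11 + Q\right) + 324\right)^{2} = \left(\frac{\left(7 + 0\right) \left(11 + 4\right)}{4} + 324\right)^{2} = \left(\frac{7 \cdot 15}{4} + 324\right)^{2} = \left(\frac{1}{4} \cdot 105 + 324\right)^{2} = \left(\frac{105}{4} + 324\right)^{2} = \left(\frac{1401}{4}\right)^{2} = \frac{1962801}{16}$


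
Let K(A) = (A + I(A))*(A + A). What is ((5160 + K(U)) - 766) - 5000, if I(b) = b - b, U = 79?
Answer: 11876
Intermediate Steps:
I(b) = 0
K(A) = 2*A**2 (K(A) = (A + 0)*(A + A) = A*(2*A) = 2*A**2)
((5160 + K(U)) - 766) - 5000 = ((5160 + 2*79**2) - 766) - 5000 = ((5160 + 2*6241) - 766) - 5000 = ((5160 + 12482) - 766) - 5000 = (17642 - 766) - 5000 = 16876 - 5000 = 11876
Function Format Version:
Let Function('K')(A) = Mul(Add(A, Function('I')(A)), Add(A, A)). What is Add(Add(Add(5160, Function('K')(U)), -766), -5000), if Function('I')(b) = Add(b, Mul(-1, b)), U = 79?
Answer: 11876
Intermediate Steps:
Function('I')(b) = 0
Function('K')(A) = Mul(2, Pow(A, 2)) (Function('K')(A) = Mul(Add(A, 0), Add(A, A)) = Mul(A, Mul(2, A)) = Mul(2, Pow(A, 2)))
Add(Add(Add(5160, Function('K')(U)), -766), -5000) = Add(Add(Add(5160, Mul(2, Pow(79, 2))), -766), -5000) = Add(Add(Add(5160, Mul(2, 6241)), -766), -5000) = Add(Add(Add(5160, 12482), -766), -5000) = Add(Add(17642, -766), -5000) = Add(16876, -5000) = 11876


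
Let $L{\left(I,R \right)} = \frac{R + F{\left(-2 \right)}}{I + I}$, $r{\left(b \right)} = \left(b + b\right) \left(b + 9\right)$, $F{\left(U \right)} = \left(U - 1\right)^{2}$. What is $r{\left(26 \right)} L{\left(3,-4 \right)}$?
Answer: $\frac{4550}{3} \approx 1516.7$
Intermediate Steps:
$F{\left(U \right)} = \left(-1 + U\right)^{2}$
$r{\left(b \right)} = 2 b \left(9 + b\right)$
$L{\left(I,R \right)} = \frac{9 + R}{2 I}$ ($L{\left(I,R \right)} = \frac{R + \left(-1 - 2\right)^{2}}{I + I} = \frac{R + \left(-3\right)^{2}}{2 I} = \left(R + 9\right) \frac{1}{2 I} = \left(9 + R\right) \frac{1}{2 I} = \frac{9 + R}{2 I}$)
$r{\left(26 \right)} L{\left(3,-4 \right)} = 2 \cdot 26 \left(9 + 26\right) \frac{9 - 4}{2 \cdot 3} = 2 \cdot 26 \cdot 35 \cdot \frac{1}{2} \cdot \frac{1}{3} \cdot 5 = 1820 \cdot \frac{5}{6} = \frac{4550}{3}$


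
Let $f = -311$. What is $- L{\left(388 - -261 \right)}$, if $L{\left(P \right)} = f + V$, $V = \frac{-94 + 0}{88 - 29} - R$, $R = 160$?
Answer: $\frac{27883}{59} \approx 472.59$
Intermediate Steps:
$V = - \frac{9534}{59}$ ($V = \frac{-94 + 0}{88 - 29} - 160 = - \frac{94}{59} - 160 = - \frac{9534}{59} \approx -161.59$)
$L{\left(P \right)} = - \frac{27883}{59}$ ($L{\left(P \right)} = -311 - \frac{9534}{59} = - \frac{27883}{59}$)
$- L{\left(388 - -261 \right)} = \left(-1\right) \left(- \frac{27883}{59}\right) = \frac{27883}{59}$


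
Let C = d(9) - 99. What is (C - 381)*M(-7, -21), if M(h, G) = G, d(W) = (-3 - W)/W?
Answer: 10108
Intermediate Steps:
d(W) = (-3 - W)/W
C = -301/3 (C = (-3 - 1*9)/9 - 99 = (-3 - 9)/9 - 99 = (1/9)*(-12) - 99 = -4/3 - 99 = -301/3 ≈ -100.33)
(C - 381)*M(-7, -21) = (-301/3 - 381)*(-21) = -1444/3*(-21) = 10108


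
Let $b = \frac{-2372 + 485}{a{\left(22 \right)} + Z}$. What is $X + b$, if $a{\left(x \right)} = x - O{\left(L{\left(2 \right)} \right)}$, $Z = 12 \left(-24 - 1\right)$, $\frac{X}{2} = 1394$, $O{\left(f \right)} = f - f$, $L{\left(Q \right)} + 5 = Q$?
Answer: $\frac{776951}{278} \approx 2794.8$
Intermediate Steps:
$L{\left(Q \right)} = -5 + Q$
$O{\left(f \right)} = 0$
$X = 2788$ ($X = 2 \cdot 1394 = 2788$)
$Z = -300$ ($Z = 12 \left(-25\right) = -300$)
$a{\left(x \right)} = x$ ($a{\left(x \right)} = x - 0 = x + 0 = x$)
$b = \frac{1887}{278}$ ($b = \frac{-2372 + 485}{22 - 300} = - \frac{1887}{-278} = \left(-1887\right) \left(- \frac{1}{278}\right) = \frac{1887}{278} \approx 6.7878$)
$X + b = 2788 + \frac{1887}{278} = \frac{776951}{278}$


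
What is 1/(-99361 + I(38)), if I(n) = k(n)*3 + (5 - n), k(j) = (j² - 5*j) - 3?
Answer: -1/95641 ≈ -1.0456e-5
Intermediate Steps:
k(j) = -3 + j² - 5*j
I(n) = -4 - 16*n + 3*n² (I(n) = (-3 + n² - 5*n)*3 + (5 - n) = (-9 - 15*n + 3*n²) + (5 - n) = -4 - 16*n + 3*n²)
1/(-99361 + I(38)) = 1/(-99361 + (-4 - 16*38 + 3*38²)) = 1/(-99361 + (-4 - 608 + 3*1444)) = 1/(-99361 + (-4 - 608 + 4332)) = 1/(-99361 + 3720) = 1/(-95641) = -1/95641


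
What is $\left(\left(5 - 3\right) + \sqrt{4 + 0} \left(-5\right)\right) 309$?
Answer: $-2472$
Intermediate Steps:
$\left(\left(5 - 3\right) + \sqrt{4 + 0} \left(-5\right)\right) 309 = \left(2 + \sqrt{4} \left(-5\right)\right) 309 = \left(2 + 2 \left(-5\right)\right) 309 = \left(2 - 10\right) 309 = \left(-8\right) 309 = -2472$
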